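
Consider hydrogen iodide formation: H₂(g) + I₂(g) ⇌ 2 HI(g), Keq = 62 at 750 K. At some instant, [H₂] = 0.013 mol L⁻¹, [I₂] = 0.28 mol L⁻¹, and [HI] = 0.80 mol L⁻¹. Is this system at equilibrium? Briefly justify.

no; Q > K, reaction proceeds in reverse

Q = [HI]² / ([H₂]·[I₂]) = (0.80)² / ((0.013)·(0.28)) = 180
Q = 180 > Keq = 62: net reverse reaction.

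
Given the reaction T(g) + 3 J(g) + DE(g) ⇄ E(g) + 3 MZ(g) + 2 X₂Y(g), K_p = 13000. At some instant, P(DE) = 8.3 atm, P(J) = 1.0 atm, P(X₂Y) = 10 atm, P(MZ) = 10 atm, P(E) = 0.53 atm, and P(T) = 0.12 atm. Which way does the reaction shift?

toward reactants

Q_p = P(E)·P(MZ)³·P(X₂Y)² / (P(T)·P(J)³·P(DE)) = (0.53)·(10)³·(10)² / ((0.12)·(1.0)³·(8.3)) = 53000
Q_p = 53000 > K_p = 13000, so the reverse reaction proceeds.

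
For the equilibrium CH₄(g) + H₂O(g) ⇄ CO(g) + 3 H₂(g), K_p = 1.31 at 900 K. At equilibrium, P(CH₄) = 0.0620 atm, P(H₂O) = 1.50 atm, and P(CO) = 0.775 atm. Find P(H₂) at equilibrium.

P(H₂) = 0.540 atm

At equilibrium, K_p = P(CO)·P(H₂)³ / (P(CH₄)·P(H₂O)) = 1.31.
(0.775)·(P(H₂))³ / ((0.0620)·(1.50)) = 1.31
P(H₂)³ = 0.157 ⇒ P(H₂) = 0.540 atm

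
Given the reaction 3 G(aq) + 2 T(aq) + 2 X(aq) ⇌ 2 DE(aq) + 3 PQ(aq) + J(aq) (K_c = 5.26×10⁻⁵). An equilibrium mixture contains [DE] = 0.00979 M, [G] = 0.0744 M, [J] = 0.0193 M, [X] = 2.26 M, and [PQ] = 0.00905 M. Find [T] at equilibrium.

At equilibrium, K_c = [DE]²·[PQ]³·[J] / ([G]³·[T]²·[X]²) = 5.26×10⁻⁵.
(0.00979)²·(0.00905)³·(0.0193) / ((0.0744)³·([T])²·(2.26)²) = 5.26×10⁻⁵
[T]² = 1.24×10⁻⁵ ⇒ [T] = 0.00352 M

[T] = 0.00352 M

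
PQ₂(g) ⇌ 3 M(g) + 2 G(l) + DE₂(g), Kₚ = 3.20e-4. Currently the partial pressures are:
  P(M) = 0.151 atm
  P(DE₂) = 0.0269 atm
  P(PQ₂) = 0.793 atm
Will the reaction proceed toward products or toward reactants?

in the forward direction

(G is a pure liquid — omitted from Qₚ.)
Qₚ = P(M)³·P(DE₂) / P(PQ₂) = (0.151)³·(0.0269) / (0.793) = 1.17e-4
Qₚ = 1.17e-4 < Kₚ = 3.20e-4, so the forward reaction proceeds.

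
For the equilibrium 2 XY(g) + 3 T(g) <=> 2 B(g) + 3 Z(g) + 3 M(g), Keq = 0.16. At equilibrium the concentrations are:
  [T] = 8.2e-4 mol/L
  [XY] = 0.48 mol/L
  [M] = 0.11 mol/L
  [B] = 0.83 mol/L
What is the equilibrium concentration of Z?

[Z] = 0.0028 mol/L

At equilibrium, Keq = [B]²·[Z]³·[M]³ / ([XY]²·[T]³) = 0.16.
(0.83)²·([Z])³·(0.11)³ / ((0.48)²·(8.2e-4)³) = 0.16
[Z]³ = 2.22e-8 ⇒ [Z] = 0.0028 mol/L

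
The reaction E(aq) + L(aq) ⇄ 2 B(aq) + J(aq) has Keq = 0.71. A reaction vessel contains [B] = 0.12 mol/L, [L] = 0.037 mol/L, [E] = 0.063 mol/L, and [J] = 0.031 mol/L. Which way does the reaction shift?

forward (toward products)

Q = [B]²·[J] / ([E]·[L]) = (0.12)²·(0.031) / ((0.063)·(0.037)) = 0.19
Q = 0.19 < Keq = 0.71, so the forward reaction proceeds.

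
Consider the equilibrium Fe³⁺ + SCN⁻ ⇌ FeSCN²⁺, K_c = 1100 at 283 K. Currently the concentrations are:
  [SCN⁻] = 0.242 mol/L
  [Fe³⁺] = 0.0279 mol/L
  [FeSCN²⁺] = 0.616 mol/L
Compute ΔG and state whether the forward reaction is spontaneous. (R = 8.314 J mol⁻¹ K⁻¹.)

ΔG = -5.86 kJ/mol; the forward reaction is spontaneous

Q_c = [FeSCN²⁺] / ([Fe³⁺]·[SCN⁻]) = (0.616) / ((0.0279)·(0.242)) = 91.2
ΔG = RT ln(Q_c/K_c) = (8.314 J mol⁻¹ K⁻¹)(283 K) × ln(91.2/1100)
   = (2.353 kJ/mol)(-2.490) = -5.86 kJ/mol
ΔG < 0, so the forward reaction is spontaneous (proceeds forward).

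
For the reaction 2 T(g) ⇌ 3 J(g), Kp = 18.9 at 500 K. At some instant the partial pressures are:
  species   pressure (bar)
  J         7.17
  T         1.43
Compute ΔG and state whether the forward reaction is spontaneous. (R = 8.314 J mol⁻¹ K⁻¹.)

Qp = P(J)³ / P(T)² = (7.17)³ / (1.43)² = 180
ΔG = RT ln(Qp/Kp) = (8.314 J mol⁻¹ K⁻¹)(500 K) × ln(180/18.9)
   = (4.157 kJ/mol)(2.254) = 9.37 kJ/mol
ΔG > 0, so the forward reaction is non-spontaneous (proceeds in reverse).

ΔG = 9.37 kJ/mol; the forward reaction is non-spontaneous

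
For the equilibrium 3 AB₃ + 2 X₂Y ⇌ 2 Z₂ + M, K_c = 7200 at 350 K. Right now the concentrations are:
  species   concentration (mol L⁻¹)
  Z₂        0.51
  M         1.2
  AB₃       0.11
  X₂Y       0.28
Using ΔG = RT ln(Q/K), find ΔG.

Q_c = [Z₂]²·[M] / ([AB₃]³·[X₂Y]²) = (0.51)²·(1.2) / ((0.11)³·(0.28)²) = 2990
ΔG = RT ln(Q_c/K_c) = (8.314 J mol⁻¹ K⁻¹)(350 K) × ln(2990/7200)
   = (2.910 kJ/mol)(-0.8788) = -2.56 kJ/mol
ΔG < 0, so the forward reaction is spontaneous (proceeds forward).

ΔG = -2.56 kJ/mol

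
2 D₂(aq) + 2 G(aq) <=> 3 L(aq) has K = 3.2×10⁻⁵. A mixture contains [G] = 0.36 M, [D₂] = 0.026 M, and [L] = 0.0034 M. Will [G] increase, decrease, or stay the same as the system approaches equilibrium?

Q = [L]³ / ([D₂]²·[G]²) = (0.0034)³ / ((0.026)²·(0.36)²) = 4.5×10⁻⁴
Q = 4.5×10⁻⁴ > K = 3.2×10⁻⁵: net reverse reaction.
G is a reactant, so it increases.

increase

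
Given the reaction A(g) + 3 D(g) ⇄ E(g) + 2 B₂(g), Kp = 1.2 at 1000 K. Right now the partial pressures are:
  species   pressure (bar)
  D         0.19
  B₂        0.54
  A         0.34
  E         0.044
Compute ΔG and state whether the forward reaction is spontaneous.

ΔG = 12.7 kJ/mol; the forward reaction is non-spontaneous

Qp = P(E)·P(B₂)² / (P(A)·P(D)³) = (0.044)·(0.54)² / ((0.34)·(0.19)³) = 5.50
ΔG = RT ln(Qp/Kp) = (8.314 J mol⁻¹ K⁻¹)(1000 K) × ln(5.50/1.2)
   = (8.314 kJ/mol)(1.522) = 12.7 kJ/mol
ΔG > 0, so the forward reaction is non-spontaneous (proceeds in reverse).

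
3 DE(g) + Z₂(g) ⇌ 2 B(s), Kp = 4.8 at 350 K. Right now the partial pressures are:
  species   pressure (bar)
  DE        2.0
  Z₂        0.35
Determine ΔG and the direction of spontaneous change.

ΔG = -7.56 kJ/mol; the forward reaction is spontaneous

(B is a pure solid — omitted from Qp.)
Qp = 1 / (P(DE)³·P(Z₂)) = 1 / ((2.0)³·(0.35)) = 0.357
ΔG = RT ln(Qp/Kp) = (8.314 J mol⁻¹ K⁻¹)(350 K) × ln(0.357/4.8)
   = (2.910 kJ/mol)(-2.599) = -7.56 kJ/mol
ΔG < 0, so the forward reaction is spontaneous (proceeds forward).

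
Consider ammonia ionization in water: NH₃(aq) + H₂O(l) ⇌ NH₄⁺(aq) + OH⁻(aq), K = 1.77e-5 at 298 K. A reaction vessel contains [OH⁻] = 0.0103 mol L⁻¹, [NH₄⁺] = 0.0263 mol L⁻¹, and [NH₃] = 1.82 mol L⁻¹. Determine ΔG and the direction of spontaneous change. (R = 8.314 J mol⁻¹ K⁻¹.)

(H₂O is a pure liquid — omitted from Q.)
Q = [NH₄⁺]·[OH⁻] / [NH₃] = (0.0263)·(0.0103) / (1.82) = 1.49e-4
ΔG = RT ln(Q/K) = (8.314 J mol⁻¹ K⁻¹)(298 K) × ln(1.49e-4/1.77e-5)
   = (2.478 kJ/mol)(2.130) = 5.28 kJ/mol
ΔG > 0, so the forward reaction is non-spontaneous (proceeds in reverse).

ΔG = 5.28 kJ/mol; the forward reaction is non-spontaneous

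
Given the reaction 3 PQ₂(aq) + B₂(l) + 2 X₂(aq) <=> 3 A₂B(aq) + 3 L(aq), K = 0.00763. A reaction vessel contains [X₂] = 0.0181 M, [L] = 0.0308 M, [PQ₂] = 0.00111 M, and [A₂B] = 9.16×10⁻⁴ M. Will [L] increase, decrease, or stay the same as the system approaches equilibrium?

decrease

(B₂ is a pure liquid — omitted from Q.)
Q = [A₂B]³·[L]³ / ([PQ₂]³·[X₂]²) = (9.16×10⁻⁴)³·(0.0308)³ / ((0.00111)³·(0.0181)²) = 0.0501
Q = 0.0501 > K = 0.00763: net reverse reaction.
L is a product, so it decreases.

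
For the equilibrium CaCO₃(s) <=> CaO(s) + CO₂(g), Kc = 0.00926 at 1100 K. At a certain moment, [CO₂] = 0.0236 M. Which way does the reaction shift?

(CaCO₃, CaO are pure solids — omitted from Qc.)
Qc = [CO₂] = 0.0236
Qc = 0.0236 > Kc = 0.00926, so the reverse reaction proceeds.

toward reactants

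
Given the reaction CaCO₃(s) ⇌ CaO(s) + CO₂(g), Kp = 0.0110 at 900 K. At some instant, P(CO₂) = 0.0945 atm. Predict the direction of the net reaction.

(CaCO₃, CaO are pure solids — omitted from Qp.)
Qp = P(CO₂) = 0.0945
Qp = 0.0945 > Kp = 0.0110, so the reverse reaction proceeds.

reverse (toward reactants)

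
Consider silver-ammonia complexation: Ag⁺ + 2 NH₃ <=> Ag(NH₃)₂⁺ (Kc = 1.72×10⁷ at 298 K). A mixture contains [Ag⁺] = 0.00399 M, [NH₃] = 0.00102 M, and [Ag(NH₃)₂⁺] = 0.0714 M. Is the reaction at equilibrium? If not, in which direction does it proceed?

Qc = [Ag(NH₃)₂⁺] / ([Ag⁺]·[NH₃]²) = (0.0714) / ((0.00399)·(0.00102)²) = 1.72×10⁷
Qc = 1.72×10⁷ = Kc, so the system is already at equilibrium.

neither direction; the system is at equilibrium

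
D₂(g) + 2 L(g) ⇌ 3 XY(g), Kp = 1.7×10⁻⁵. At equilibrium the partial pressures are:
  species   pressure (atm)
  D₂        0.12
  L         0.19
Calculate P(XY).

P(XY) = 0.0042 atm

At equilibrium, Kp = P(XY)³ / (P(D₂)·P(L)²) = 1.7×10⁻⁵.
(P(XY))³ / ((0.12)·(0.19)²) = 1.7×10⁻⁵
P(XY)³ = 7.36×10⁻⁸ ⇒ P(XY) = 0.0042 atm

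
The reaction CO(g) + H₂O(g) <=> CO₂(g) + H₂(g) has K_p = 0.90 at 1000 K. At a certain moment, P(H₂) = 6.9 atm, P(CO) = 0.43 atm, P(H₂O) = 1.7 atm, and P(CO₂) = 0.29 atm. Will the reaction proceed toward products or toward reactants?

Q_p = P(CO₂)·P(H₂) / (P(CO)·P(H₂O)) = (0.29)·(6.9) / ((0.43)·(1.7)) = 2.7
Q_p = 2.7 > K_p = 0.90, so the reverse reaction proceeds.

to the left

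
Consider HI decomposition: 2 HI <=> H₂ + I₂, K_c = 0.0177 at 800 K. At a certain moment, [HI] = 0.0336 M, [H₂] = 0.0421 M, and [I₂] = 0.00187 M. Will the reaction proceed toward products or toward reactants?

Q_c = [H₂]·[I₂] / [HI]² = (0.0421)·(0.00187) / (0.0336)² = 0.0697
Q_c = 0.0697 > K_c = 0.0177, so the reverse reaction proceeds.

to the left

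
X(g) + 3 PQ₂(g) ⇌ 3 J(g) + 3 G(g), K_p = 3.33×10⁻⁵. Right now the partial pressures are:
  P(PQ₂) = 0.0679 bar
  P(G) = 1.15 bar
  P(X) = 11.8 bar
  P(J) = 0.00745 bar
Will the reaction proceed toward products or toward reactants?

to the left

Q_p = P(J)³·P(G)³ / (P(X)·P(PQ₂)³) = (0.00745)³·(1.15)³ / ((11.8)·(0.0679)³) = 1.70×10⁻⁴
Q_p = 1.70×10⁻⁴ > K_p = 3.33×10⁻⁵, so the reverse reaction proceeds.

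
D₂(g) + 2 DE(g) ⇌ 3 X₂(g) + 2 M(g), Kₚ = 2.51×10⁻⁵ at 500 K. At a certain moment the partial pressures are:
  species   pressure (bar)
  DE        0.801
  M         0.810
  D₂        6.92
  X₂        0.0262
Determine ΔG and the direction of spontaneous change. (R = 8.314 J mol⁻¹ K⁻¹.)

Qₚ = P(X₂)³·P(M)² / (P(D₂)·P(DE)²) = (0.0262)³·(0.810)² / ((6.92)·(0.801)²) = 2.66×10⁻⁶
ΔG = RT ln(Qₚ/Kₚ) = (8.314 J mol⁻¹ K⁻¹)(500 K) × ln(2.66×10⁻⁶/2.51×10⁻⁵)
   = (4.157 kJ/mol)(-2.245) = -9.33 kJ/mol
ΔG < 0, so the forward reaction is spontaneous (proceeds forward).

ΔG = -9.33 kJ/mol; the forward reaction is spontaneous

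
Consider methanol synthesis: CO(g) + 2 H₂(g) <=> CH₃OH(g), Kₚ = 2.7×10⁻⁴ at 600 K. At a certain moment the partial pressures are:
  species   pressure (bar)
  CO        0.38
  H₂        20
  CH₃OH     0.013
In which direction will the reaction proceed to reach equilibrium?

in the forward direction

Qₚ = P(CH₃OH) / (P(CO)·P(H₂)²) = (0.013) / ((0.38)·(20)²) = 8.6×10⁻⁵
Qₚ = 8.6×10⁻⁵ < Kₚ = 2.7×10⁻⁴, so the forward reaction proceeds.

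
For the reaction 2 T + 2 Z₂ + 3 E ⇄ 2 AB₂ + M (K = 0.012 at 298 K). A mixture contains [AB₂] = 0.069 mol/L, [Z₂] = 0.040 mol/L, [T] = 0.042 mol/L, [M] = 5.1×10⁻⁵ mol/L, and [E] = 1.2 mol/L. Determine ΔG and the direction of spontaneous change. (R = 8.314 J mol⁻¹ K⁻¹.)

ΔG = 3.53 kJ/mol; the forward reaction is non-spontaneous

Q = [AB₂]²·[M] / ([T]²·[Z₂]²·[E]³) = (0.069)²·(5.1×10⁻⁵) / ((0.042)²·(0.040)²·(1.2)³) = 0.0498
ΔG = RT ln(Q/K) = (8.314 J mol⁻¹ K⁻¹)(298 K) × ln(0.0498/0.012)
   = (2.478 kJ/mol)(1.423) = 3.53 kJ/mol
ΔG > 0, so the forward reaction is non-spontaneous (proceeds in reverse).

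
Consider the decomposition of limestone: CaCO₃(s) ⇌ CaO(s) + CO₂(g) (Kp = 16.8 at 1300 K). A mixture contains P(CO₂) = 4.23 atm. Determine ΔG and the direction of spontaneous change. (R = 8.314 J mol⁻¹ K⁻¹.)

ΔG = -14.9 kJ/mol; the forward reaction is spontaneous

(CaCO₃, CaO are pure solids — omitted from Qp.)
Qp = P(CO₂) = 4.23
ΔG = RT ln(Qp/Kp) = (8.314 J mol⁻¹ K⁻¹)(1300 K) × ln(4.23/16.8)
   = (10.81 kJ/mol)(-1.379) = -14.9 kJ/mol
ΔG < 0, so the forward reaction is spontaneous (proceeds forward).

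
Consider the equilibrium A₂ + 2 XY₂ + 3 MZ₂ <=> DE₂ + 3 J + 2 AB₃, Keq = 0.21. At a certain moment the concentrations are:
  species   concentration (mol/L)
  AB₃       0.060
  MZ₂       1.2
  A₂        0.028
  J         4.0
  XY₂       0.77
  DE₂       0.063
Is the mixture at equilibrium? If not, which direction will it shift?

no; Q > K, reaction proceeds in reverse

Q = [DE₂]·[J]³·[AB₃]² / ([A₂]·[XY₂]²·[MZ₂]³) = (0.063)·(4.0)³·(0.060)² / ((0.028)·(0.77)²·(1.2)³) = 0.51
Q = 0.51 > Keq = 0.21: net reverse reaction.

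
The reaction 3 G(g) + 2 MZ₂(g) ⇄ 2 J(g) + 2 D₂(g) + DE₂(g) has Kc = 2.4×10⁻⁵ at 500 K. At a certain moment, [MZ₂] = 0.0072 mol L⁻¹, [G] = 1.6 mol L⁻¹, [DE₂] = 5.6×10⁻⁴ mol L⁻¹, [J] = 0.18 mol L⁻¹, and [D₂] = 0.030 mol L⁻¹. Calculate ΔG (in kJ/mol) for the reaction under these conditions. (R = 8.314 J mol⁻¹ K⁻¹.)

ΔG = 4.84 kJ/mol

Qc = [J]²·[D₂]²·[DE₂] / ([G]³·[MZ₂]²) = (0.18)²·(0.030)²·(5.6×10⁻⁴) / ((1.6)³·(0.0072)²) = 7.69×10⁻⁵
ΔG = RT ln(Qc/Kc) = (8.314 J mol⁻¹ K⁻¹)(500 K) × ln(7.69×10⁻⁵/2.4×10⁻⁵)
   = (4.157 kJ/mol)(1.164) = 4.84 kJ/mol
ΔG > 0, so the forward reaction is non-spontaneous (proceeds in reverse).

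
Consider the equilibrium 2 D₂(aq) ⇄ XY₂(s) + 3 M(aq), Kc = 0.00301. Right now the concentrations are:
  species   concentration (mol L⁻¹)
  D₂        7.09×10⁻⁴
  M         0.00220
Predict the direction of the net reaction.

toward reactants

(XY₂ is a pure solid — omitted from Qc.)
Qc = [M]³ / [D₂]² = (0.00220)³ / (7.09×10⁻⁴)² = 0.0212
Qc = 0.0212 > Kc = 0.00301, so the reverse reaction proceeds.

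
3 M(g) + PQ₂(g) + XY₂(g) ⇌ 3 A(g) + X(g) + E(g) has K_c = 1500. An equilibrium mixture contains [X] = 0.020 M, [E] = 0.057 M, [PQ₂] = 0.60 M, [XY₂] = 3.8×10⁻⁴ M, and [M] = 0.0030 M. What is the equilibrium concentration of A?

At equilibrium, K_c = [A]³·[X]·[E] / ([M]³·[PQ₂]·[XY₂]) = 1500.
([A])³·(0.020)·(0.057) / ((0.0030)³·(0.60)·(3.8×10⁻⁴)) = 1500
[A]³ = 8.10×10⁻⁶ ⇒ [A] = 0.020 M

[A] = 0.020 M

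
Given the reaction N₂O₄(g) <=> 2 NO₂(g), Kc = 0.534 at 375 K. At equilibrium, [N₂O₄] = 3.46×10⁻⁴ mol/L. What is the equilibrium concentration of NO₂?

[NO₂] = 0.0136 mol/L

At equilibrium, Kc = [NO₂]² / [N₂O₄] = 0.534.
([NO₂])² / (3.46×10⁻⁴) = 0.534
[NO₂]² = 1.85×10⁻⁴ ⇒ [NO₂] = 0.0136 mol/L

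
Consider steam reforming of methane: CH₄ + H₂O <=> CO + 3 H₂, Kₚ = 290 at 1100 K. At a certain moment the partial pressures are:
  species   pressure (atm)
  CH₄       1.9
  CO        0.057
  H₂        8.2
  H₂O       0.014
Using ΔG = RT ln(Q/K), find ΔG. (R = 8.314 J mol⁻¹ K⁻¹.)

Qₚ = P(CO)·P(H₂)³ / (P(CH₄)·P(H₂O)) = (0.057)·(8.2)³ / ((1.9)·(0.014)) = 1180
ΔG = RT ln(Qₚ/Kₚ) = (8.314 J mol⁻¹ K⁻¹)(1100 K) × ln(1180/290)
   = (9.145 kJ/mol)(1.403) = 12.8 kJ/mol
ΔG > 0, so the forward reaction is non-spontaneous (proceeds in reverse).

ΔG = 12.8 kJ/mol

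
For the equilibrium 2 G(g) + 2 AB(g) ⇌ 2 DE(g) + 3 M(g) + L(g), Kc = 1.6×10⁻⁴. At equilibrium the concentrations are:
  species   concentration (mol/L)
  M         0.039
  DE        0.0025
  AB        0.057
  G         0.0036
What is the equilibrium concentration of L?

At equilibrium, Kc = [DE]²·[M]³·[L] / ([G]²·[AB]²) = 1.6×10⁻⁴.
(0.0025)²·(0.039)³·([L]) / ((0.0036)²·(0.057)²) = 1.6×10⁻⁴
[L] = 0.0182 = 0.018 mol/L

[L] = 0.018 mol/L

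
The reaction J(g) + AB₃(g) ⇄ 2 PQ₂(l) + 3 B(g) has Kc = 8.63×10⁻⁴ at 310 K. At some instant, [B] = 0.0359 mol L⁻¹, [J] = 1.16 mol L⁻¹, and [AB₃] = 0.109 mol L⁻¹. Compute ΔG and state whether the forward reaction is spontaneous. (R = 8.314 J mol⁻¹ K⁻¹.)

ΔG = -2.21 kJ/mol; the forward reaction is spontaneous

(PQ₂ is a pure liquid — omitted from Qc.)
Qc = [B]³ / ([J]·[AB₃]) = (0.0359)³ / ((1.16)·(0.109)) = 3.66×10⁻⁴
ΔG = RT ln(Qc/Kc) = (8.314 J mol⁻¹ K⁻¹)(310 K) × ln(3.66×10⁻⁴/8.63×10⁻⁴)
   = (2.577 kJ/mol)(-0.8578) = -2.21 kJ/mol
ΔG < 0, so the forward reaction is spontaneous (proceeds forward).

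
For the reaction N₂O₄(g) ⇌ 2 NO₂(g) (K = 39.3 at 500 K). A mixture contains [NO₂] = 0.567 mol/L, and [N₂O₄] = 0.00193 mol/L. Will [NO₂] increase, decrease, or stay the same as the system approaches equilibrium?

decrease

Q = [NO₂]² / [N₂O₄] = (0.567)² / (0.00193) = 167
Q = 167 > K = 39.3: net reverse reaction.
NO₂ is a product, so it decreases.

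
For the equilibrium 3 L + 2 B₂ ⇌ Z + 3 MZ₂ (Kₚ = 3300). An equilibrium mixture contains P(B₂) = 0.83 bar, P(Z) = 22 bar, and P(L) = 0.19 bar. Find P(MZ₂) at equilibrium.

At equilibrium, Kₚ = P(Z)·P(MZ₂)³ / (P(L)³·P(B₂)²) = 3300.
(22)·(P(MZ₂))³ / ((0.19)³·(0.83)²) = 3300
P(MZ₂)³ = 0.709 ⇒ P(MZ₂) = 0.89 bar

P(MZ₂) = 0.89 bar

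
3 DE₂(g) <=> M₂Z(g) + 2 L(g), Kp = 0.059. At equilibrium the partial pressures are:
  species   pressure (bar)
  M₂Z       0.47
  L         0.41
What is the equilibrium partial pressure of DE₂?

P(DE₂) = 1.1 bar

At equilibrium, Kp = P(M₂Z)·P(L)² / P(DE₂)³ = 0.059.
(0.47)·(0.41)² / (P(DE₂))³ = 0.059
P(DE₂)³ = 1.34 ⇒ P(DE₂) = 1.1 bar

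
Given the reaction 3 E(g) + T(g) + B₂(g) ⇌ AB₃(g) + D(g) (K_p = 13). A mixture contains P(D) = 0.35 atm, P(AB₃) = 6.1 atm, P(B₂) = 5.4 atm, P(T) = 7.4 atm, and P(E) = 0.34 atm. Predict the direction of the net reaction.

Q_p = P(AB₃)·P(D) / (P(E)³·P(T)·P(B₂)) = (6.1)·(0.35) / ((0.34)³·(7.4)·(5.4)) = 1.4
Q_p = 1.4 < K_p = 13, so the forward reaction proceeds.

in the forward direction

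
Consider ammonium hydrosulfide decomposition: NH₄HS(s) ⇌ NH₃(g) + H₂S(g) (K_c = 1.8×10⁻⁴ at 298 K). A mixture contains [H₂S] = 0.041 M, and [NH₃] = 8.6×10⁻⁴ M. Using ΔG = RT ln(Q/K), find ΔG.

ΔG = -4.04 kJ/mol

(NH₄HS is a pure solid — omitted from Q_c.)
Q_c = [NH₃]·[H₂S] = (8.6×10⁻⁴)·(0.041) = 3.53×10⁻⁵
ΔG = RT ln(Q_c/K_c) = (8.314 J mol⁻¹ K⁻¹)(298 K) × ln(3.53×10⁻⁵/1.8×10⁻⁴)
   = (2.478 kJ/mol)(-1.629) = -4.04 kJ/mol
ΔG < 0, so the forward reaction is spontaneous (proceeds forward).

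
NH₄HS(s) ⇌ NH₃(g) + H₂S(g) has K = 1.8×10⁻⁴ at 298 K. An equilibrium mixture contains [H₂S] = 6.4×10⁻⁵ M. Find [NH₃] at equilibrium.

[NH₃] = 2.8 M

(NH₄HS is a pure solid — omitted from K.)
At equilibrium, K = [NH₃]·[H₂S] = 1.8×10⁻⁴.
([NH₃])·(6.4×10⁻⁵) = 1.8×10⁻⁴
[NH₃] = 2.81 = 2.8 M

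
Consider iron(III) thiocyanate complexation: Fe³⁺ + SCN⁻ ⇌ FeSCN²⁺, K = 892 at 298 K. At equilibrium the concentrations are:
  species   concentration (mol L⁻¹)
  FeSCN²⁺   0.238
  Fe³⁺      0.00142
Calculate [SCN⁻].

At equilibrium, K = [FeSCN²⁺] / ([Fe³⁺]·[SCN⁻]) = 892.
(0.238) / ((0.00142)·([SCN⁻])) = 892
[SCN⁻] = 0.188 mol L⁻¹

[SCN⁻] = 0.188 mol L⁻¹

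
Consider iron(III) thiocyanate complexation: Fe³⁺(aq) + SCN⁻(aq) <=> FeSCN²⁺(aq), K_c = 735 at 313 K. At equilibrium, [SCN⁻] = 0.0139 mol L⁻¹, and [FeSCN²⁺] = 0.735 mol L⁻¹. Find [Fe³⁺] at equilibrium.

[Fe³⁺] = 0.0719 mol L⁻¹

At equilibrium, K_c = [FeSCN²⁺] / ([Fe³⁺]·[SCN⁻]) = 735.
(0.735) / (([Fe³⁺])·(0.0139)) = 735
[Fe³⁺] = 0.0719 mol L⁻¹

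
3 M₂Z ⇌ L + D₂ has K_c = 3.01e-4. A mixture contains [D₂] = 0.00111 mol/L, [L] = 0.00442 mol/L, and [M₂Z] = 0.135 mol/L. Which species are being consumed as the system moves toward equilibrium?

L, D₂ (products)

Q_c = [L]·[D₂] / [M₂Z]³ = (0.00442)·(0.00111) / (0.135)³ = 0.00199
Q_c = 0.00199 > K_c = 3.01e-4: net reverse reaction.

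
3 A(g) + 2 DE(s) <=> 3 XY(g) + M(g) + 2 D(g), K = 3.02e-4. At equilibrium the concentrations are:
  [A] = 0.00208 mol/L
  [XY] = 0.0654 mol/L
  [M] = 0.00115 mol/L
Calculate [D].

(DE is a pure solid — omitted from K.)
At equilibrium, K = [XY]³·[M]·[D]² / [A]³ = 3.02e-4.
(0.0654)³·(0.00115)·([D])² / (0.00208)³ = 3.02e-4
[D]² = 8.45e-6 ⇒ [D] = 0.00291 mol/L

[D] = 0.00291 mol/L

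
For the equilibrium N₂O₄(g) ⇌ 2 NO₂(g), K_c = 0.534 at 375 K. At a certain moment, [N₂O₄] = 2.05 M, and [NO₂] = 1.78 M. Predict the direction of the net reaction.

Q_c = [NO₂]² / [N₂O₄] = (1.78)² / (2.05) = 1.55
Q_c = 1.55 > K_c = 0.534, so the reverse reaction proceeds.

to the left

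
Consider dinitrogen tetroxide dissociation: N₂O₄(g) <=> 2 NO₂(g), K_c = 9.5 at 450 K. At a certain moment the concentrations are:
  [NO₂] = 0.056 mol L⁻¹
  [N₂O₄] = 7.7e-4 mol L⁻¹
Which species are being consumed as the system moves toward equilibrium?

N₂O₄ (reactants)

Q_c = [NO₂]² / [N₂O₄] = (0.056)² / (7.7e-4) = 4.1
Q_c = 4.1 < K_c = 9.5: net forward reaction.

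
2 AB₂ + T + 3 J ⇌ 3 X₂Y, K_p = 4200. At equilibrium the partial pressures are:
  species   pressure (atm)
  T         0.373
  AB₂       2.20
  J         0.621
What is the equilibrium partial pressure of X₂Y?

P(X₂Y) = 12.2 atm

At equilibrium, K_p = P(X₂Y)³ / (P(AB₂)²·P(T)·P(J)³) = 4200.
(P(X₂Y))³ / ((2.20)²·(0.373)·(0.621)³) = 4200
P(X₂Y)³ = 1820 ⇒ P(X₂Y) = 12.2 atm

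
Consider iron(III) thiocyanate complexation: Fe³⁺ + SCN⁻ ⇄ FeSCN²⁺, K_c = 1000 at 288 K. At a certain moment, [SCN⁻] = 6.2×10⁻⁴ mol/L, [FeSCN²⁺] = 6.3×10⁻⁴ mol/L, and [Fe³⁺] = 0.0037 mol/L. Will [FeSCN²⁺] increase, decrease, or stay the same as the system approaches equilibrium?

Q_c = [FeSCN²⁺] / ([Fe³⁺]·[SCN⁻]) = (6.3×10⁻⁴) / ((0.0037)·(6.2×10⁻⁴)) = 270
Q_c = 270 < K_c = 1000: net forward reaction.
FeSCN²⁺ is a product, so it increases.

increase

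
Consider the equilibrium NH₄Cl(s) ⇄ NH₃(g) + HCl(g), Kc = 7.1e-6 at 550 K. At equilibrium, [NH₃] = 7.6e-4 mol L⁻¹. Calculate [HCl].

(NH₄Cl is a pure solid — omitted from Kc.)
At equilibrium, Kc = [NH₃]·[HCl] = 7.1e-6.
(7.6e-4)·([HCl]) = 7.1e-6
[HCl] = 0.00934 = 0.0093 mol L⁻¹

[HCl] = 0.0093 mol L⁻¹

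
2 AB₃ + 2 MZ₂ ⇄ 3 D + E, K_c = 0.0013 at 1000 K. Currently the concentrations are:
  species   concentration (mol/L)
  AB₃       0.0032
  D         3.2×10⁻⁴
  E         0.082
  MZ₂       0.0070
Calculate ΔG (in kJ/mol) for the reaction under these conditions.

ΔG = 11.8 kJ/mol

Q_c = [D]³·[E] / ([AB₃]²·[MZ₂]²) = (3.2×10⁻⁴)³·(0.082) / ((0.0032)²·(0.0070)²) = 0.00536
ΔG = RT ln(Q_c/K_c) = (8.314 J mol⁻¹ K⁻¹)(1000 K) × ln(0.00536/0.0013)
   = (8.314 kJ/mol)(1.417) = 11.8 kJ/mol
ΔG > 0, so the forward reaction is non-spontaneous (proceeds in reverse).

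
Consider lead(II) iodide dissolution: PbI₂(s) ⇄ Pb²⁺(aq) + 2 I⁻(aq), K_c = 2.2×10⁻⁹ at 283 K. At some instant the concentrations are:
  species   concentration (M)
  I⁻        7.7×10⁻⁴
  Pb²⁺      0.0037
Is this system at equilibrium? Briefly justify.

(PbI₂ is a pure solid — omitted from Q_c.)
Q_c = [Pb²⁺]·[I⁻]² = (0.0037)·(7.7×10⁻⁴)² = 2.2×10⁻⁹
Q_c = 2.2×10⁻⁹ = K_c; the system is at equilibrium.

yes, at equilibrium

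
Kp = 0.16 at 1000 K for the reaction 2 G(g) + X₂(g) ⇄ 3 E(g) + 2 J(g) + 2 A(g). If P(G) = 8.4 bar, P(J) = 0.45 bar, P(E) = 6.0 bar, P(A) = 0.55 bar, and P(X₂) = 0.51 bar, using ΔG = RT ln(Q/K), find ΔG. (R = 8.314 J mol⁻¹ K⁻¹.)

Qp = P(E)³·P(J)²·P(A)² / (P(G)²·P(X₂)) = (6.0)³·(0.45)²·(0.55)² / ((8.4)²·(0.51)) = 0.368
ΔG = RT ln(Qp/Kp) = (8.314 J mol⁻¹ K⁻¹)(1000 K) × ln(0.368/0.16)
   = (8.314 kJ/mol)(0.8329) = 6.92 kJ/mol
ΔG > 0, so the forward reaction is non-spontaneous (proceeds in reverse).

ΔG = 6.92 kJ/mol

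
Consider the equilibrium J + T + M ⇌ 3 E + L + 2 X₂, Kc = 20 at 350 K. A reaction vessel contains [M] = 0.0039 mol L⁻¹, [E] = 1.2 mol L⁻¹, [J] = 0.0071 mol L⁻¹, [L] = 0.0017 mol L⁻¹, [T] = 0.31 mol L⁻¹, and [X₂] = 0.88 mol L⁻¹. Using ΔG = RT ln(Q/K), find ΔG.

ΔG = 7.52 kJ/mol

Qc = [E]³·[L]·[X₂]² / ([J]·[T]·[M]) = (1.2)³·(0.0017)·(0.88)² / ((0.0071)·(0.31)·(0.0039)) = 265
ΔG = RT ln(Qc/Kc) = (8.314 J mol⁻¹ K⁻¹)(350 K) × ln(265/20)
   = (2.910 kJ/mol)(2.584) = 7.52 kJ/mol
ΔG > 0, so the forward reaction is non-spontaneous (proceeds in reverse).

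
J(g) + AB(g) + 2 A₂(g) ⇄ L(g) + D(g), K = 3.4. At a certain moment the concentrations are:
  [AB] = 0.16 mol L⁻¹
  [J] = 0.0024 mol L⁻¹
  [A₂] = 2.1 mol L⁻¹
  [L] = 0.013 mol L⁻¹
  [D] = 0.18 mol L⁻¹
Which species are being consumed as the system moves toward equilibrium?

J, AB, A₂ (reactants)

Q = [L]·[D] / ([J]·[AB]·[A₂]²) = (0.013)·(0.18) / ((0.0024)·(0.16)·(2.1)²) = 1.4
Q = 1.4 < K = 3.4: net forward reaction.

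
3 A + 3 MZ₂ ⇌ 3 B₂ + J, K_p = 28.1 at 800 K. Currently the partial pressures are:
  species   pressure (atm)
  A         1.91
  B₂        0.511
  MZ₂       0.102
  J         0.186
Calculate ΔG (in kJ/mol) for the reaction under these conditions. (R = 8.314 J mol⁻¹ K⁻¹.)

Q_p = P(B₂)³·P(J) / (P(A)³·P(MZ₂)³) = (0.511)³·(0.186) / ((1.91)³·(0.102)³) = 3.36
ΔG = RT ln(Q_p/K_p) = (8.314 J mol⁻¹ K⁻¹)(800 K) × ln(3.36/28.1)
   = (6.651 kJ/mol)(-2.124) = -14.1 kJ/mol
ΔG < 0, so the forward reaction is spontaneous (proceeds forward).

ΔG = -14.1 kJ/mol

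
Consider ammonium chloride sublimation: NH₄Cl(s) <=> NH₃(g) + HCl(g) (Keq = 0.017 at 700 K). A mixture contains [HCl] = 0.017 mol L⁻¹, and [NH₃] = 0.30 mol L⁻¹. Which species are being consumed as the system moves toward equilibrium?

(NH₄Cl is a pure solid — omitted from Q.)
Q = [NH₃]·[HCl] = (0.30)·(0.017) = 0.0051
Q = 0.0051 < Keq = 0.017: net forward reaction.

NH₄Cl (reactants)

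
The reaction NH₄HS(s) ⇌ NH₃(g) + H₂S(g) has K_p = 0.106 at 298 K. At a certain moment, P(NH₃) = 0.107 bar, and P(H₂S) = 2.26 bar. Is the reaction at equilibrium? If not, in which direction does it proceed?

to the left

(NH₄HS is a pure solid — omitted from Q_p.)
Q_p = P(NH₃)·P(H₂S) = (0.107)·(2.26) = 0.242
Q_p = 0.242 > K_p = 0.106, so the reverse reaction proceeds.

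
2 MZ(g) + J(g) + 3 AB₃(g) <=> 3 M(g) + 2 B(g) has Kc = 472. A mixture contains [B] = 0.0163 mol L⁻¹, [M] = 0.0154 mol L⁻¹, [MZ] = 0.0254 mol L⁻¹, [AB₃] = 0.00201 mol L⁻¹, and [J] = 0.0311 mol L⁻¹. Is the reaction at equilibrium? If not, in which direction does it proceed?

toward reactants

Qc = [M]³·[B]² / ([MZ]²·[J]·[AB₃]³) = (0.0154)³·(0.0163)² / ((0.0254)²·(0.0311)·(0.00201)³) = 5960
Qc = 5960 > Kc = 472, so the reverse reaction proceeds.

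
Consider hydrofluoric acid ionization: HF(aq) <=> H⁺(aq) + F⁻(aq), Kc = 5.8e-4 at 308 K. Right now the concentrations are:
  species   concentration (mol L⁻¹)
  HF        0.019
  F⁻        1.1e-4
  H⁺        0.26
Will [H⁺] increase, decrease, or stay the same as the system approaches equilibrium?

decrease

Qc = [H⁺]·[F⁻] / [HF] = (0.26)·(1.1e-4) / (0.019) = 0.0015
Qc = 0.0015 > Kc = 5.8e-4: net reverse reaction.
H⁺ is a product, so it decreases.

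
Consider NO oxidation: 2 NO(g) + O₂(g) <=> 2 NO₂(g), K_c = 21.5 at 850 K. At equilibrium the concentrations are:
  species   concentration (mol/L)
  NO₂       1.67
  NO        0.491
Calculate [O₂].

[O₂] = 0.538 mol/L

At equilibrium, K_c = [NO₂]² / ([NO]²·[O₂]) = 21.5.
(1.67)² / ((0.491)²·([O₂])) = 21.5
[O₂] = 0.538 mol/L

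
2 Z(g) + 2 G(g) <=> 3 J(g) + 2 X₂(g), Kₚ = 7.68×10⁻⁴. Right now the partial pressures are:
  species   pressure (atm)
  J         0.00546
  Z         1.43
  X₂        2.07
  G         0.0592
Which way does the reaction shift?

Qₚ = P(J)³·P(X₂)² / (P(Z)²·P(G)²) = (0.00546)³·(2.07)² / ((1.43)²·(0.0592)²) = 9.73×10⁻⁵
Qₚ = 9.73×10⁻⁵ < Kₚ = 7.68×10⁻⁴, so the forward reaction proceeds.

to the right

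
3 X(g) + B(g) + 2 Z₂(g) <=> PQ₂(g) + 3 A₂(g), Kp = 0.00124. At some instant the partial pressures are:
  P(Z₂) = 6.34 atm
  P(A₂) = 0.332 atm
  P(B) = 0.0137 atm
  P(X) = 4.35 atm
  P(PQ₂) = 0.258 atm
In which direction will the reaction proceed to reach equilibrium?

in the forward direction

Qp = P(PQ₂)·P(A₂)³ / (P(X)³·P(B)·P(Z₂)²) = (0.258)·(0.332)³ / ((4.35)³·(0.0137)·(6.34)²) = 2.08e-4
Qp = 2.08e-4 < Kp = 0.00124, so the forward reaction proceeds.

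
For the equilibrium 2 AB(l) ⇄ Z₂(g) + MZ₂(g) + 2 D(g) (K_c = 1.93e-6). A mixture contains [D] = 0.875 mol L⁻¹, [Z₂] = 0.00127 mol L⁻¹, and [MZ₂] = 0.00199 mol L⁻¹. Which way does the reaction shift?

(AB is a pure liquid — omitted from Q_c.)
Q_c = [Z₂]·[MZ₂]·[D]² = (0.00127)·(0.00199)·(0.875)² = 1.93e-6
Q_c = 1.93e-6 = K_c, so the system is already at equilibrium.

neither direction; the system is at equilibrium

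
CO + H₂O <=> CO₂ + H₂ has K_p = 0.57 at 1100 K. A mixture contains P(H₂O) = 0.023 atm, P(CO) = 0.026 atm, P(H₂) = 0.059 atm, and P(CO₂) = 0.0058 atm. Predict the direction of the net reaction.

at equilibrium

Q_p = P(CO₂)·P(H₂) / (P(CO)·P(H₂O)) = (0.0058)·(0.059) / ((0.026)·(0.023)) = 0.57
Q_p = 0.57 = K_p, so the system is already at equilibrium.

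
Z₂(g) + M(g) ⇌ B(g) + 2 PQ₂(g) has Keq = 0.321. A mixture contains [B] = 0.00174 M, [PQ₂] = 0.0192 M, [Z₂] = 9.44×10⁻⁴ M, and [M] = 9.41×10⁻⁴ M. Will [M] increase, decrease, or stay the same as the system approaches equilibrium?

increase

Q = [B]·[PQ₂]² / ([Z₂]·[M]) = (0.00174)·(0.0192)² / ((9.44×10⁻⁴)·(9.41×10⁻⁴)) = 0.722
Q = 0.722 > Keq = 0.321: net reverse reaction.
M is a reactant, so it increases.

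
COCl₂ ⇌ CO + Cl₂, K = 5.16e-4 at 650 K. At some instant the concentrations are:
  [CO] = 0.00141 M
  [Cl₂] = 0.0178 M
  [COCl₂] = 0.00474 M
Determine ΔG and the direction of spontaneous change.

ΔG = 12.6 kJ/mol; the forward reaction is non-spontaneous

Q = [CO]·[Cl₂] / [COCl₂] = (0.00141)·(0.0178) / (0.00474) = 0.00529
ΔG = RT ln(Q/K) = (8.314 J mol⁻¹ K⁻¹)(650 K) × ln(0.00529/5.16e-4)
   = (5.404 kJ/mol)(2.327) = 12.6 kJ/mol
ΔG > 0, so the forward reaction is non-spontaneous (proceeds in reverse).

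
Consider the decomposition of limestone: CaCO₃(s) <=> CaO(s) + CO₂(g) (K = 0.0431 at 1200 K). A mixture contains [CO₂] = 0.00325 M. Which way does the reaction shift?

to the right

(CaCO₃, CaO are pure solids — omitted from Q.)
Q = [CO₂] = 0.00325
Q = 0.00325 < K = 0.0431, so the forward reaction proceeds.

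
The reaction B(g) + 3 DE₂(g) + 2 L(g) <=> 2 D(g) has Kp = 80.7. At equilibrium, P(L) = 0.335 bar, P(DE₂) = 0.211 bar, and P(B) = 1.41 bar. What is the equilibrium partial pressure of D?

P(D) = 0.346 bar

At equilibrium, Kp = P(D)² / (P(B)·P(DE₂)³·P(L)²) = 80.7.
(P(D))² / ((1.41)·(0.211)³·(0.335)²) = 80.7
P(D)² = 0.120 ⇒ P(D) = 0.346 bar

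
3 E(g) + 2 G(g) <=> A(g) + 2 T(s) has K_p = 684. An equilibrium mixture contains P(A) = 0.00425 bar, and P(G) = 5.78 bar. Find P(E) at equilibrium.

P(E) = 0.00571 bar

(T is a pure solid — omitted from K_p.)
At equilibrium, K_p = P(A) / (P(E)³·P(G)²) = 684.
(0.00425) / ((P(E))³·(5.78)²) = 684
P(E)³ = 1.86e-7 ⇒ P(E) = 0.00571 bar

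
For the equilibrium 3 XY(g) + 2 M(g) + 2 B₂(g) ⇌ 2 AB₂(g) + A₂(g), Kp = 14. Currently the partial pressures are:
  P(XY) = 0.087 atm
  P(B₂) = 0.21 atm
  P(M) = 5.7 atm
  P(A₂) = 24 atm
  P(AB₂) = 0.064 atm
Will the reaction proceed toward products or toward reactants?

Qp = P(AB₂)²·P(A₂) / (P(XY)³·P(M)²·P(B₂)²) = (0.064)²·(24) / ((0.087)³·(5.7)²·(0.21)²) = 100
Qp = 100 > Kp = 14, so the reverse reaction proceeds.

reverse (toward reactants)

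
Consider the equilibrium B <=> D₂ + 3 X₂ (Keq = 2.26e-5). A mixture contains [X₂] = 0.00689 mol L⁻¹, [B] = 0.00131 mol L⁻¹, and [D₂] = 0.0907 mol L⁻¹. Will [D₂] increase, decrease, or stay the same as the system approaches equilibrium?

stay the same

Q = [D₂]·[X₂]³ / [B] = (0.0907)·(0.00689)³ / (0.00131) = 2.26e-5
Q = 2.26e-5 = Keq; the system is at equilibrium.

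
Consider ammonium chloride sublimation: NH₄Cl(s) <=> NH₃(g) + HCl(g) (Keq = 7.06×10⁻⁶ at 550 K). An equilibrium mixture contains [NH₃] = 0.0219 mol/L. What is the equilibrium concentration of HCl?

(NH₄Cl is a pure solid — omitted from Keq.)
At equilibrium, Keq = [NH₃]·[HCl] = 7.06×10⁻⁶.
(0.0219)·([HCl]) = 7.06×10⁻⁶
[HCl] = 3.22×10⁻⁴ mol/L

[HCl] = 3.22×10⁻⁴ mol/L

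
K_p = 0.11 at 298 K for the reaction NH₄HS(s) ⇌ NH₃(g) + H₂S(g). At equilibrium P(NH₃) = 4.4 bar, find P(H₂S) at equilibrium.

(NH₄HS is a pure solid — omitted from K_p.)
At equilibrium, K_p = P(NH₃)·P(H₂S) = 0.11.
(4.4)·(P(H₂S)) = 0.11
P(H₂S) = 0.0250 = 0.025 bar

P(H₂S) = 0.025 bar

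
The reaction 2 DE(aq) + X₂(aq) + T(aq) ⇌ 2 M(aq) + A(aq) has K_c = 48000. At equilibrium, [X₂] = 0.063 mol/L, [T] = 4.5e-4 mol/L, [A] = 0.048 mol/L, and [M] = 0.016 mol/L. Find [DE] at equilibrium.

[DE] = 0.0030 mol/L

At equilibrium, K_c = [M]²·[A] / ([DE]²·[X₂]·[T]) = 48000.
(0.016)²·(0.048) / (([DE])²·(0.063)·(4.5e-4)) = 48000
[DE]² = 9.03e-6 ⇒ [DE] = 0.0030 mol/L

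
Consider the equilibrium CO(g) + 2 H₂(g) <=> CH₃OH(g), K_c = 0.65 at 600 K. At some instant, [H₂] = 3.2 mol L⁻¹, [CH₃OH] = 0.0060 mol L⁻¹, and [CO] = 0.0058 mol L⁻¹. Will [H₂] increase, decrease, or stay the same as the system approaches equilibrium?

decrease

Q_c = [CH₃OH] / ([CO]·[H₂]²) = (0.0060) / ((0.0058)·(3.2)²) = 0.10
Q_c = 0.10 < K_c = 0.65: net forward reaction.
H₂ is a reactant, so it decreases.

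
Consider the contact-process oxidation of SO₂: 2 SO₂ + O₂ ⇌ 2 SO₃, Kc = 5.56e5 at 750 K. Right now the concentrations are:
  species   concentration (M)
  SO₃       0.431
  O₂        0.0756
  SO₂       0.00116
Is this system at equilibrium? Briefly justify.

Qc = [SO₃]² / ([SO₂]²·[O₂]) = (0.431)² / ((0.00116)²·(0.0756)) = 1.83e6
Qc = 1.83e6 > Kc = 5.56e5: net reverse reaction.

no; Q > K, reaction proceeds in reverse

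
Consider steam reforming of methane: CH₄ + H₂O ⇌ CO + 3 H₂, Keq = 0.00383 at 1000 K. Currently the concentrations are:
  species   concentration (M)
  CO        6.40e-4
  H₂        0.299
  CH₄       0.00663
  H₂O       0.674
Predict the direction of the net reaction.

neither direction; the system is at equilibrium

Q = [CO]·[H₂]³ / ([CH₄]·[H₂O]) = (6.40e-4)·(0.299)³ / ((0.00663)·(0.674)) = 0.00383
Q = 0.00383 = Keq, so the system is already at equilibrium.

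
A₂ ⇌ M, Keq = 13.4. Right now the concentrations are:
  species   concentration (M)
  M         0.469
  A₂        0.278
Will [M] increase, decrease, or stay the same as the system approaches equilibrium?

Q = [M] / [A₂] = (0.469) / (0.278) = 1.69
Q = 1.69 < Keq = 13.4: net forward reaction.
M is a product, so it increases.

increase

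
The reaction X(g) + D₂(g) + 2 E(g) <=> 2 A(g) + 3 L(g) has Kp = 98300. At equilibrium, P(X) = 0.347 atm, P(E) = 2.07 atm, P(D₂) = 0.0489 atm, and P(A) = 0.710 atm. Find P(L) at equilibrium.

At equilibrium, Kp = P(A)²·P(L)³ / (P(X)·P(D₂)·P(E)²) = 98300.
(0.710)²·(P(L))³ / ((0.347)·(0.0489)·(2.07)²) = 98300
P(L)³ = 14200 ⇒ P(L) = 24.2 atm

P(L) = 24.2 atm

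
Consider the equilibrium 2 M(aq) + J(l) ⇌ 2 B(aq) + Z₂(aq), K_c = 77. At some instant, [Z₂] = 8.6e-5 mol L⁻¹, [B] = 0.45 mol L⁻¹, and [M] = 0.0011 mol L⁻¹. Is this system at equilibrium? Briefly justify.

(J is a pure liquid — omitted from Q_c.)
Q_c = [B]²·[Z₂] / [M]² = (0.45)²·(8.6e-5) / (0.0011)² = 14
Q_c = 14 < K_c = 77: net forward reaction.

no; Q < K, reaction proceeds forward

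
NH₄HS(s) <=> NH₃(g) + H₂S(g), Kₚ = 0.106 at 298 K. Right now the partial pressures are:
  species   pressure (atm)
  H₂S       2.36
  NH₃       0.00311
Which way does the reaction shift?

toward products

(NH₄HS is a pure solid — omitted from Qₚ.)
Qₚ = P(NH₃)·P(H₂S) = (0.00311)·(2.36) = 0.00734
Qₚ = 0.00734 < Kₚ = 0.106, so the forward reaction proceeds.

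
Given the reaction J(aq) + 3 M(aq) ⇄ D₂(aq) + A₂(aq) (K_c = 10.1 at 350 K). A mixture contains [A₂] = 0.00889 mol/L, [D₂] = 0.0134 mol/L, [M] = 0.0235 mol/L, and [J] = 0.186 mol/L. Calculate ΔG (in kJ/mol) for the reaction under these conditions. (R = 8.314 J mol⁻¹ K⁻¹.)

Q_c = [D₂]·[A₂] / ([J]·[M]³) = (0.0134)·(0.00889) / ((0.186)·(0.0235)³) = 49.4
ΔG = RT ln(Q_c/K_c) = (8.314 J mol⁻¹ K⁻¹)(350 K) × ln(49.4/10.1)
   = (2.910 kJ/mol)(1.587) = 4.62 kJ/mol
ΔG > 0, so the forward reaction is non-spontaneous (proceeds in reverse).

ΔG = 4.62 kJ/mol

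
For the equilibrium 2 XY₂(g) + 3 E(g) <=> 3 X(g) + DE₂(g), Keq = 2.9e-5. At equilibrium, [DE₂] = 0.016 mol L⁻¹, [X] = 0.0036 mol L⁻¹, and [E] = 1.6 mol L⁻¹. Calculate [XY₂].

At equilibrium, Keq = [X]³·[DE₂] / ([XY₂]²·[E]³) = 2.9e-5.
(0.0036)³·(0.016) / (([XY₂])²·(1.6)³) = 2.9e-5
[XY₂]² = 6.28e-6 ⇒ [XY₂] = 0.0025 mol L⁻¹

[XY₂] = 0.0025 mol L⁻¹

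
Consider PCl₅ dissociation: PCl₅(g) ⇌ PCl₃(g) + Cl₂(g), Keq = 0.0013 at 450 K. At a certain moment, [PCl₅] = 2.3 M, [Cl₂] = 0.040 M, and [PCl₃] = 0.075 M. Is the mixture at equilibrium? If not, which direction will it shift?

Q = [PCl₃]·[Cl₂] / [PCl₅] = (0.075)·(0.040) / (2.3) = 0.0013
Q = 0.0013 = Keq; the system is at equilibrium.

yes, at equilibrium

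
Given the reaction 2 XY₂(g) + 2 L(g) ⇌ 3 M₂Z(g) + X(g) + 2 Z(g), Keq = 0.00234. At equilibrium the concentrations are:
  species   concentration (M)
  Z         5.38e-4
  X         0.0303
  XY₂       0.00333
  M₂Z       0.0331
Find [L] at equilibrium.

[L] = 0.00350 M

At equilibrium, Keq = [M₂Z]³·[X]·[Z]² / ([XY₂]²·[L]²) = 0.00234.
(0.0331)³·(0.0303)·(5.38e-4)² / ((0.00333)²·([L])²) = 0.00234
[L]² = 1.23e-5 ⇒ [L] = 0.00350 M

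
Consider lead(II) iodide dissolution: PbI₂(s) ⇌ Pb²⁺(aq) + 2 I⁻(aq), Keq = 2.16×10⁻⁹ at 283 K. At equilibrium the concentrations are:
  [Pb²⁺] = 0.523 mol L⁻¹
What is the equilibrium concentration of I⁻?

[I⁻] = 6.43×10⁻⁵ mol L⁻¹

(PbI₂ is a pure solid — omitted from Keq.)
At equilibrium, Keq = [Pb²⁺]·[I⁻]² = 2.16×10⁻⁹.
(0.523)·([I⁻])² = 2.16×10⁻⁹
[I⁻]² = 4.13×10⁻⁹ ⇒ [I⁻] = 6.43×10⁻⁵ mol L⁻¹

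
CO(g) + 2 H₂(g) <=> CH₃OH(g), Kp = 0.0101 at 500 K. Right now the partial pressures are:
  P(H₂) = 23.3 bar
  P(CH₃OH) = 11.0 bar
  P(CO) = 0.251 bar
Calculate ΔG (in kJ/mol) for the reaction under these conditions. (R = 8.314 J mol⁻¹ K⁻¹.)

ΔG = 8.64 kJ/mol

Qp = P(CH₃OH) / (P(CO)·P(H₂)²) = (11.0) / ((0.251)·(23.3)²) = 0.0807
ΔG = RT ln(Qp/Kp) = (8.314 J mol⁻¹ K⁻¹)(500 K) × ln(0.0807/0.0101)
   = (4.157 kJ/mol)(2.078) = 8.64 kJ/mol
ΔG > 0, so the forward reaction is non-spontaneous (proceeds in reverse).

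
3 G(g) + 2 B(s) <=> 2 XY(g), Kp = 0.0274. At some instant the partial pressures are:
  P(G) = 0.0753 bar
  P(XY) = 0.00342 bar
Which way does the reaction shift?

(B is a pure solid — omitted from Qp.)
Qp = P(XY)² / P(G)³ = (0.00342)² / (0.0753)³ = 0.0274
Qp = 0.0274 = Kp, so the system is already at equilibrium.

at equilibrium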